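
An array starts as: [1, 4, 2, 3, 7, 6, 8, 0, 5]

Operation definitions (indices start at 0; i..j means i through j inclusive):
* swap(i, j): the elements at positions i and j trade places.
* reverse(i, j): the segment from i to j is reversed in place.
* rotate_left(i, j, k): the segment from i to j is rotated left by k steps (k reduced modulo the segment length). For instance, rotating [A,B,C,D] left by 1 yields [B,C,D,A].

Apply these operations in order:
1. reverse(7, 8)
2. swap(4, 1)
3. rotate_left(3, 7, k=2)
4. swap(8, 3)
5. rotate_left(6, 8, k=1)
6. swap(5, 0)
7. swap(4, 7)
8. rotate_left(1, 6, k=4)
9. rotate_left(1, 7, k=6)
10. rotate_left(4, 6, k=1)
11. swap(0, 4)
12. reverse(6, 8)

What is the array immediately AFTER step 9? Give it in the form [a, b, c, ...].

Answer: [5, 8, 1, 4, 7, 2, 0, 6, 3]

Derivation:
After 1 (reverse(7, 8)): [1, 4, 2, 3, 7, 6, 8, 5, 0]
After 2 (swap(4, 1)): [1, 7, 2, 3, 4, 6, 8, 5, 0]
After 3 (rotate_left(3, 7, k=2)): [1, 7, 2, 6, 8, 5, 3, 4, 0]
After 4 (swap(8, 3)): [1, 7, 2, 0, 8, 5, 3, 4, 6]
After 5 (rotate_left(6, 8, k=1)): [1, 7, 2, 0, 8, 5, 4, 6, 3]
After 6 (swap(5, 0)): [5, 7, 2, 0, 8, 1, 4, 6, 3]
After 7 (swap(4, 7)): [5, 7, 2, 0, 6, 1, 4, 8, 3]
After 8 (rotate_left(1, 6, k=4)): [5, 1, 4, 7, 2, 0, 6, 8, 3]
After 9 (rotate_left(1, 7, k=6)): [5, 8, 1, 4, 7, 2, 0, 6, 3]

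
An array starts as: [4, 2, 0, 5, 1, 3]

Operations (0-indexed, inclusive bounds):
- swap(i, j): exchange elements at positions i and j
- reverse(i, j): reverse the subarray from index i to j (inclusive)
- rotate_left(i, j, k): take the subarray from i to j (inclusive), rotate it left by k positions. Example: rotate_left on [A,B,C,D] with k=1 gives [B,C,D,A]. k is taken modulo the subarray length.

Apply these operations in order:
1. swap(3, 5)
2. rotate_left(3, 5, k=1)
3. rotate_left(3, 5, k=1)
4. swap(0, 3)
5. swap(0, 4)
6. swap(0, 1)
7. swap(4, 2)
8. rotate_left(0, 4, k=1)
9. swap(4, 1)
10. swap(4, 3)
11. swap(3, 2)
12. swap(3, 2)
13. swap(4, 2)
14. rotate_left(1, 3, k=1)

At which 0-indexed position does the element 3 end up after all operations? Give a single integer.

After 1 (swap(3, 5)): [4, 2, 0, 3, 1, 5]
After 2 (rotate_left(3, 5, k=1)): [4, 2, 0, 1, 5, 3]
After 3 (rotate_left(3, 5, k=1)): [4, 2, 0, 5, 3, 1]
After 4 (swap(0, 3)): [5, 2, 0, 4, 3, 1]
After 5 (swap(0, 4)): [3, 2, 0, 4, 5, 1]
After 6 (swap(0, 1)): [2, 3, 0, 4, 5, 1]
After 7 (swap(4, 2)): [2, 3, 5, 4, 0, 1]
After 8 (rotate_left(0, 4, k=1)): [3, 5, 4, 0, 2, 1]
After 9 (swap(4, 1)): [3, 2, 4, 0, 5, 1]
After 10 (swap(4, 3)): [3, 2, 4, 5, 0, 1]
After 11 (swap(3, 2)): [3, 2, 5, 4, 0, 1]
After 12 (swap(3, 2)): [3, 2, 4, 5, 0, 1]
After 13 (swap(4, 2)): [3, 2, 0, 5, 4, 1]
After 14 (rotate_left(1, 3, k=1)): [3, 0, 5, 2, 4, 1]

Answer: 0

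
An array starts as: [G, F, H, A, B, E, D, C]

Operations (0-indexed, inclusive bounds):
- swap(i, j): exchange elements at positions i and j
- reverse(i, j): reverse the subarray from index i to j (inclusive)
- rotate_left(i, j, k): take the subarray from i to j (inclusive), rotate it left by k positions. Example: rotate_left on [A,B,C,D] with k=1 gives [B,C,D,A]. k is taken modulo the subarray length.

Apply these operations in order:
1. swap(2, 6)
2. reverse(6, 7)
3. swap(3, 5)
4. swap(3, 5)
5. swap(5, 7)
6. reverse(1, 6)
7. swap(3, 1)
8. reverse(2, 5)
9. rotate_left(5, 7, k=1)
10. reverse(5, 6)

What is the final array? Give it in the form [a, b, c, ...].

After 1 (swap(2, 6)): [G, F, D, A, B, E, H, C]
After 2 (reverse(6, 7)): [G, F, D, A, B, E, C, H]
After 3 (swap(3, 5)): [G, F, D, E, B, A, C, H]
After 4 (swap(3, 5)): [G, F, D, A, B, E, C, H]
After 5 (swap(5, 7)): [G, F, D, A, B, H, C, E]
After 6 (reverse(1, 6)): [G, C, H, B, A, D, F, E]
After 7 (swap(3, 1)): [G, B, H, C, A, D, F, E]
After 8 (reverse(2, 5)): [G, B, D, A, C, H, F, E]
After 9 (rotate_left(5, 7, k=1)): [G, B, D, A, C, F, E, H]
After 10 (reverse(5, 6)): [G, B, D, A, C, E, F, H]

Answer: [G, B, D, A, C, E, F, H]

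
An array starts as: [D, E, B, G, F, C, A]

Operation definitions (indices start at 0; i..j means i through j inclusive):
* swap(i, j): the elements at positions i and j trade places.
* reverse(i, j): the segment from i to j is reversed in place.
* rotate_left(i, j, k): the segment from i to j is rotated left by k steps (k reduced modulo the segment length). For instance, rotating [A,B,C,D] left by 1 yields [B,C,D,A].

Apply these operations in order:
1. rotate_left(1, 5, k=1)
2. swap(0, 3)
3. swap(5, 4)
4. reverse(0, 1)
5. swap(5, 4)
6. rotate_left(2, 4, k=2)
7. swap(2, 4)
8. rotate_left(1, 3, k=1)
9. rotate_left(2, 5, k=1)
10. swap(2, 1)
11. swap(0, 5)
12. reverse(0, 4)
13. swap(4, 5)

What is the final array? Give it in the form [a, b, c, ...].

Answer: [E, C, D, F, B, G, A]

Derivation:
After 1 (rotate_left(1, 5, k=1)): [D, B, G, F, C, E, A]
After 2 (swap(0, 3)): [F, B, G, D, C, E, A]
After 3 (swap(5, 4)): [F, B, G, D, E, C, A]
After 4 (reverse(0, 1)): [B, F, G, D, E, C, A]
After 5 (swap(5, 4)): [B, F, G, D, C, E, A]
After 6 (rotate_left(2, 4, k=2)): [B, F, C, G, D, E, A]
After 7 (swap(2, 4)): [B, F, D, G, C, E, A]
After 8 (rotate_left(1, 3, k=1)): [B, D, G, F, C, E, A]
After 9 (rotate_left(2, 5, k=1)): [B, D, F, C, E, G, A]
After 10 (swap(2, 1)): [B, F, D, C, E, G, A]
After 11 (swap(0, 5)): [G, F, D, C, E, B, A]
After 12 (reverse(0, 4)): [E, C, D, F, G, B, A]
After 13 (swap(4, 5)): [E, C, D, F, B, G, A]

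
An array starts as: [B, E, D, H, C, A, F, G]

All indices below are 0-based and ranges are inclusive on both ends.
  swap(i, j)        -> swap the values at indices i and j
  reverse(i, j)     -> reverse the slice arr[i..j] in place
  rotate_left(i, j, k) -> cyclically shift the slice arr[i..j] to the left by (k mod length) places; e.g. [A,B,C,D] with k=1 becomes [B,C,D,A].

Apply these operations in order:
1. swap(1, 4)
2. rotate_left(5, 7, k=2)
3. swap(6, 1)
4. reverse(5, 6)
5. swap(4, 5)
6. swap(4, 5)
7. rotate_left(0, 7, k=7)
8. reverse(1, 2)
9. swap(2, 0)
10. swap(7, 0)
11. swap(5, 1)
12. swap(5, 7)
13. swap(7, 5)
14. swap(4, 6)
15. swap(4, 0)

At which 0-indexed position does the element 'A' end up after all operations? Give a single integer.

After 1 (swap(1, 4)): [B, C, D, H, E, A, F, G]
After 2 (rotate_left(5, 7, k=2)): [B, C, D, H, E, G, A, F]
After 3 (swap(6, 1)): [B, A, D, H, E, G, C, F]
After 4 (reverse(5, 6)): [B, A, D, H, E, C, G, F]
After 5 (swap(4, 5)): [B, A, D, H, C, E, G, F]
After 6 (swap(4, 5)): [B, A, D, H, E, C, G, F]
After 7 (rotate_left(0, 7, k=7)): [F, B, A, D, H, E, C, G]
After 8 (reverse(1, 2)): [F, A, B, D, H, E, C, G]
After 9 (swap(2, 0)): [B, A, F, D, H, E, C, G]
After 10 (swap(7, 0)): [G, A, F, D, H, E, C, B]
After 11 (swap(5, 1)): [G, E, F, D, H, A, C, B]
After 12 (swap(5, 7)): [G, E, F, D, H, B, C, A]
After 13 (swap(7, 5)): [G, E, F, D, H, A, C, B]
After 14 (swap(4, 6)): [G, E, F, D, C, A, H, B]
After 15 (swap(4, 0)): [C, E, F, D, G, A, H, B]

Answer: 5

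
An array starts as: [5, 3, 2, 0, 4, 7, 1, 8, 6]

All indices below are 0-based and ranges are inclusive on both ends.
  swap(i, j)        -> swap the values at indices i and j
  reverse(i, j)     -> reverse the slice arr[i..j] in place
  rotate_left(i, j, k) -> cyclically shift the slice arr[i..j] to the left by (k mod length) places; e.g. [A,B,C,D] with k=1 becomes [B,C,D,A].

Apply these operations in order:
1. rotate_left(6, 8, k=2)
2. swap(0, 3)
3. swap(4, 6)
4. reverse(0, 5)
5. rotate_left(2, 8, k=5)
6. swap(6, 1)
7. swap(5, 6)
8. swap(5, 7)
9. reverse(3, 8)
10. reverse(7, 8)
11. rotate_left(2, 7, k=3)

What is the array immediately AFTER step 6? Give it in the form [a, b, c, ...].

After 1 (rotate_left(6, 8, k=2)): [5, 3, 2, 0, 4, 7, 6, 1, 8]
After 2 (swap(0, 3)): [0, 3, 2, 5, 4, 7, 6, 1, 8]
After 3 (swap(4, 6)): [0, 3, 2, 5, 6, 7, 4, 1, 8]
After 4 (reverse(0, 5)): [7, 6, 5, 2, 3, 0, 4, 1, 8]
After 5 (rotate_left(2, 8, k=5)): [7, 6, 1, 8, 5, 2, 3, 0, 4]
After 6 (swap(6, 1)): [7, 3, 1, 8, 5, 2, 6, 0, 4]

Answer: [7, 3, 1, 8, 5, 2, 6, 0, 4]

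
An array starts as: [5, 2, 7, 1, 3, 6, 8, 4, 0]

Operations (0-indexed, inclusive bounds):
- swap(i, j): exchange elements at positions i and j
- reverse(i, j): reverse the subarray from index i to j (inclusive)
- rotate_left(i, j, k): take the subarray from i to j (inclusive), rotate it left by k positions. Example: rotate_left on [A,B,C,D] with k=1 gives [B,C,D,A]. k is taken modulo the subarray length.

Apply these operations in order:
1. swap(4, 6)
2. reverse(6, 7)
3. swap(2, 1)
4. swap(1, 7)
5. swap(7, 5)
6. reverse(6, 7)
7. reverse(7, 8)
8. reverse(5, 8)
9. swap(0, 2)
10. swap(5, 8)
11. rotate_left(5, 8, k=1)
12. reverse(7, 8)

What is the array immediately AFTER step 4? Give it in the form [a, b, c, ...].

After 1 (swap(4, 6)): [5, 2, 7, 1, 8, 6, 3, 4, 0]
After 2 (reverse(6, 7)): [5, 2, 7, 1, 8, 6, 4, 3, 0]
After 3 (swap(2, 1)): [5, 7, 2, 1, 8, 6, 4, 3, 0]
After 4 (swap(1, 7)): [5, 3, 2, 1, 8, 6, 4, 7, 0]

Answer: [5, 3, 2, 1, 8, 6, 4, 7, 0]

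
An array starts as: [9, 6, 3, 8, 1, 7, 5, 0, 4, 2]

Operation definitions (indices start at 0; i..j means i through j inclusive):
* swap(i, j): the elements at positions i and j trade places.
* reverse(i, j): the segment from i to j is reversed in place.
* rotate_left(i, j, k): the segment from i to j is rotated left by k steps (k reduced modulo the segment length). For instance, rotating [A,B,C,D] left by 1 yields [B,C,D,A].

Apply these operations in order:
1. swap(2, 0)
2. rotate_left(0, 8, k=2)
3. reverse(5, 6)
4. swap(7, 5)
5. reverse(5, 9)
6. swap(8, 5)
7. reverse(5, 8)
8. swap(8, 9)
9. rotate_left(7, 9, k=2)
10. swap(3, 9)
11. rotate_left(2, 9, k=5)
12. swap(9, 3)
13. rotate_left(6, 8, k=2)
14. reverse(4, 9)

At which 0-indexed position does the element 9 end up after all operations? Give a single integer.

After 1 (swap(2, 0)): [3, 6, 9, 8, 1, 7, 5, 0, 4, 2]
After 2 (rotate_left(0, 8, k=2)): [9, 8, 1, 7, 5, 0, 4, 3, 6, 2]
After 3 (reverse(5, 6)): [9, 8, 1, 7, 5, 4, 0, 3, 6, 2]
After 4 (swap(7, 5)): [9, 8, 1, 7, 5, 3, 0, 4, 6, 2]
After 5 (reverse(5, 9)): [9, 8, 1, 7, 5, 2, 6, 4, 0, 3]
After 6 (swap(8, 5)): [9, 8, 1, 7, 5, 0, 6, 4, 2, 3]
After 7 (reverse(5, 8)): [9, 8, 1, 7, 5, 2, 4, 6, 0, 3]
After 8 (swap(8, 9)): [9, 8, 1, 7, 5, 2, 4, 6, 3, 0]
After 9 (rotate_left(7, 9, k=2)): [9, 8, 1, 7, 5, 2, 4, 0, 6, 3]
After 10 (swap(3, 9)): [9, 8, 1, 3, 5, 2, 4, 0, 6, 7]
After 11 (rotate_left(2, 9, k=5)): [9, 8, 0, 6, 7, 1, 3, 5, 2, 4]
After 12 (swap(9, 3)): [9, 8, 0, 4, 7, 1, 3, 5, 2, 6]
After 13 (rotate_left(6, 8, k=2)): [9, 8, 0, 4, 7, 1, 2, 3, 5, 6]
After 14 (reverse(4, 9)): [9, 8, 0, 4, 6, 5, 3, 2, 1, 7]

Answer: 0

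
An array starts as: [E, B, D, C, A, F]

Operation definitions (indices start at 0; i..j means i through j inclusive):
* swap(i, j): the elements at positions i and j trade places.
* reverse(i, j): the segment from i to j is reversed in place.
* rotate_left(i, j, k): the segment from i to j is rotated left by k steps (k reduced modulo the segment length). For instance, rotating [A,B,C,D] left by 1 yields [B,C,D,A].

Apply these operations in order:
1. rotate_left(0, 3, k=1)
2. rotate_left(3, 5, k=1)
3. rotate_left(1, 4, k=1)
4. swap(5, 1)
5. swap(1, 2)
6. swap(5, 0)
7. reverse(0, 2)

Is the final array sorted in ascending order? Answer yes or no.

After 1 (rotate_left(0, 3, k=1)): [B, D, C, E, A, F]
After 2 (rotate_left(3, 5, k=1)): [B, D, C, A, F, E]
After 3 (rotate_left(1, 4, k=1)): [B, C, A, F, D, E]
After 4 (swap(5, 1)): [B, E, A, F, D, C]
After 5 (swap(1, 2)): [B, A, E, F, D, C]
After 6 (swap(5, 0)): [C, A, E, F, D, B]
After 7 (reverse(0, 2)): [E, A, C, F, D, B]

Answer: no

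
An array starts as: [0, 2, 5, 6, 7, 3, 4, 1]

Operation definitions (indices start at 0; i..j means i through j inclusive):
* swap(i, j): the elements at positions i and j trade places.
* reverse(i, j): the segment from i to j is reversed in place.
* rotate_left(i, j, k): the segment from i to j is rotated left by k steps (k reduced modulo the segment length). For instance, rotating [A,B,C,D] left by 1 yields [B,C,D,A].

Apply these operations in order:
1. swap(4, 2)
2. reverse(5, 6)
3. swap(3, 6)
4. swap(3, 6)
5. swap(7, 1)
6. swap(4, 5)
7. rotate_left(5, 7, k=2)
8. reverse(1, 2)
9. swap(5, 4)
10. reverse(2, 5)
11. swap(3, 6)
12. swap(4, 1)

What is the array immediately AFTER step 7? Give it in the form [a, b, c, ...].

Answer: [0, 1, 7, 6, 4, 2, 5, 3]

Derivation:
After 1 (swap(4, 2)): [0, 2, 7, 6, 5, 3, 4, 1]
After 2 (reverse(5, 6)): [0, 2, 7, 6, 5, 4, 3, 1]
After 3 (swap(3, 6)): [0, 2, 7, 3, 5, 4, 6, 1]
After 4 (swap(3, 6)): [0, 2, 7, 6, 5, 4, 3, 1]
After 5 (swap(7, 1)): [0, 1, 7, 6, 5, 4, 3, 2]
After 6 (swap(4, 5)): [0, 1, 7, 6, 4, 5, 3, 2]
After 7 (rotate_left(5, 7, k=2)): [0, 1, 7, 6, 4, 2, 5, 3]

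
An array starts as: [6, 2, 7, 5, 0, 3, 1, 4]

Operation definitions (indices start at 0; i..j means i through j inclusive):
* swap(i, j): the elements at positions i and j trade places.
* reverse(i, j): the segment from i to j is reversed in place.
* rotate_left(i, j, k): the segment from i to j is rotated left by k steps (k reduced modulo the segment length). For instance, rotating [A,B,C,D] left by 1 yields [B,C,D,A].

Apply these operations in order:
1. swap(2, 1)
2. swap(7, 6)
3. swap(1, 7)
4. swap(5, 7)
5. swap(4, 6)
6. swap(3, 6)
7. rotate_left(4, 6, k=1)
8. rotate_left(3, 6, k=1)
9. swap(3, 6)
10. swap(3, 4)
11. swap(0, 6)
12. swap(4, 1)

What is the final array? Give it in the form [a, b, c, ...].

Answer: [7, 0, 2, 5, 1, 4, 6, 3]

Derivation:
After 1 (swap(2, 1)): [6, 7, 2, 5, 0, 3, 1, 4]
After 2 (swap(7, 6)): [6, 7, 2, 5, 0, 3, 4, 1]
After 3 (swap(1, 7)): [6, 1, 2, 5, 0, 3, 4, 7]
After 4 (swap(5, 7)): [6, 1, 2, 5, 0, 7, 4, 3]
After 5 (swap(4, 6)): [6, 1, 2, 5, 4, 7, 0, 3]
After 6 (swap(3, 6)): [6, 1, 2, 0, 4, 7, 5, 3]
After 7 (rotate_left(4, 6, k=1)): [6, 1, 2, 0, 7, 5, 4, 3]
After 8 (rotate_left(3, 6, k=1)): [6, 1, 2, 7, 5, 4, 0, 3]
After 9 (swap(3, 6)): [6, 1, 2, 0, 5, 4, 7, 3]
After 10 (swap(3, 4)): [6, 1, 2, 5, 0, 4, 7, 3]
After 11 (swap(0, 6)): [7, 1, 2, 5, 0, 4, 6, 3]
After 12 (swap(4, 1)): [7, 0, 2, 5, 1, 4, 6, 3]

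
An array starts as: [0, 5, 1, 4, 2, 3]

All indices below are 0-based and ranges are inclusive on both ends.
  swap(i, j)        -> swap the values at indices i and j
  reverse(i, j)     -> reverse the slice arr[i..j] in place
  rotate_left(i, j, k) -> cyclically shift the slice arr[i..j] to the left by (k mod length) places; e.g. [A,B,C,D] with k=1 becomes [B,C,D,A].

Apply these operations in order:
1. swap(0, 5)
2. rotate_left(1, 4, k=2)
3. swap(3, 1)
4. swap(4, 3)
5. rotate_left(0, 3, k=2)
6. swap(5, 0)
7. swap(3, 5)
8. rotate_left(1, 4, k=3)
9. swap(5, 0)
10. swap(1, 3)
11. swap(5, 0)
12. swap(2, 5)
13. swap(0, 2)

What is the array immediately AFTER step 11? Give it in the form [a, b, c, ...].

After 1 (swap(0, 5)): [3, 5, 1, 4, 2, 0]
After 2 (rotate_left(1, 4, k=2)): [3, 4, 2, 5, 1, 0]
After 3 (swap(3, 1)): [3, 5, 2, 4, 1, 0]
After 4 (swap(4, 3)): [3, 5, 2, 1, 4, 0]
After 5 (rotate_left(0, 3, k=2)): [2, 1, 3, 5, 4, 0]
After 6 (swap(5, 0)): [0, 1, 3, 5, 4, 2]
After 7 (swap(3, 5)): [0, 1, 3, 2, 4, 5]
After 8 (rotate_left(1, 4, k=3)): [0, 4, 1, 3, 2, 5]
After 9 (swap(5, 0)): [5, 4, 1, 3, 2, 0]
After 10 (swap(1, 3)): [5, 3, 1, 4, 2, 0]
After 11 (swap(5, 0)): [0, 3, 1, 4, 2, 5]

Answer: [0, 3, 1, 4, 2, 5]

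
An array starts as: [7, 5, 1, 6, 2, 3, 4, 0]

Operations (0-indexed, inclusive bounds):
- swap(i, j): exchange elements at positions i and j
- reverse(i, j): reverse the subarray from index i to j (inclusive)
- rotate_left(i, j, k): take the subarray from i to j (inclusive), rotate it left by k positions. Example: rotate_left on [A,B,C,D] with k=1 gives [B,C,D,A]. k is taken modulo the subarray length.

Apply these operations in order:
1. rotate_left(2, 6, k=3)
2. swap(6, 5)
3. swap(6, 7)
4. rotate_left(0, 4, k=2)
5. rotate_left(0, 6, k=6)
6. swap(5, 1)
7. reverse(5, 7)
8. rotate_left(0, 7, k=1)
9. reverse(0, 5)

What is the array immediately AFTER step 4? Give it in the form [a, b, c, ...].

After 1 (rotate_left(2, 6, k=3)): [7, 5, 3, 4, 1, 6, 2, 0]
After 2 (swap(6, 5)): [7, 5, 3, 4, 1, 2, 6, 0]
After 3 (swap(6, 7)): [7, 5, 3, 4, 1, 2, 0, 6]
After 4 (rotate_left(0, 4, k=2)): [3, 4, 1, 7, 5, 2, 0, 6]

Answer: [3, 4, 1, 7, 5, 2, 0, 6]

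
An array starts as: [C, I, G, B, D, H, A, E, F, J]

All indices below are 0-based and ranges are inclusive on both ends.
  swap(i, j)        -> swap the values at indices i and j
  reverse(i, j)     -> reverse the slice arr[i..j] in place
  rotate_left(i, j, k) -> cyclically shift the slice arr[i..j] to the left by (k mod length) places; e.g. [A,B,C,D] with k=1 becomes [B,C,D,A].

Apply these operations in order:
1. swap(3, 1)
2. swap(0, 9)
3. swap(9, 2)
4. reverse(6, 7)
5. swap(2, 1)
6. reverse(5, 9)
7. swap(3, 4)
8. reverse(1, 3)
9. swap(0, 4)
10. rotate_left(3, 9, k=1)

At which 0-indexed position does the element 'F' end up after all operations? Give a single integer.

Answer: 5

Derivation:
After 1 (swap(3, 1)): [C, B, G, I, D, H, A, E, F, J]
After 2 (swap(0, 9)): [J, B, G, I, D, H, A, E, F, C]
After 3 (swap(9, 2)): [J, B, C, I, D, H, A, E, F, G]
After 4 (reverse(6, 7)): [J, B, C, I, D, H, E, A, F, G]
After 5 (swap(2, 1)): [J, C, B, I, D, H, E, A, F, G]
After 6 (reverse(5, 9)): [J, C, B, I, D, G, F, A, E, H]
After 7 (swap(3, 4)): [J, C, B, D, I, G, F, A, E, H]
After 8 (reverse(1, 3)): [J, D, B, C, I, G, F, A, E, H]
After 9 (swap(0, 4)): [I, D, B, C, J, G, F, A, E, H]
After 10 (rotate_left(3, 9, k=1)): [I, D, B, J, G, F, A, E, H, C]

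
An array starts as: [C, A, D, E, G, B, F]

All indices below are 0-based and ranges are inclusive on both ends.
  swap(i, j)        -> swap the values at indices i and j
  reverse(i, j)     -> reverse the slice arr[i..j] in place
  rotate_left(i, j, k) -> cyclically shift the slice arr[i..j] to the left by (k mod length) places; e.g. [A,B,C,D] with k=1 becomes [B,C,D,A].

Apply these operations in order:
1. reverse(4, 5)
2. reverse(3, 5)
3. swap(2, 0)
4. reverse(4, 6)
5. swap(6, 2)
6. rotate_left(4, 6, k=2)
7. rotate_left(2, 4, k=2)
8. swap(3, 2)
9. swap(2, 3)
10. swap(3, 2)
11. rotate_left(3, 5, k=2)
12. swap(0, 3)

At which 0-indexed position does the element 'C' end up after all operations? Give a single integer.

Answer: 4

Derivation:
After 1 (reverse(4, 5)): [C, A, D, E, B, G, F]
After 2 (reverse(3, 5)): [C, A, D, G, B, E, F]
After 3 (swap(2, 0)): [D, A, C, G, B, E, F]
After 4 (reverse(4, 6)): [D, A, C, G, F, E, B]
After 5 (swap(6, 2)): [D, A, B, G, F, E, C]
After 6 (rotate_left(4, 6, k=2)): [D, A, B, G, C, F, E]
After 7 (rotate_left(2, 4, k=2)): [D, A, C, B, G, F, E]
After 8 (swap(3, 2)): [D, A, B, C, G, F, E]
After 9 (swap(2, 3)): [D, A, C, B, G, F, E]
After 10 (swap(3, 2)): [D, A, B, C, G, F, E]
After 11 (rotate_left(3, 5, k=2)): [D, A, B, F, C, G, E]
After 12 (swap(0, 3)): [F, A, B, D, C, G, E]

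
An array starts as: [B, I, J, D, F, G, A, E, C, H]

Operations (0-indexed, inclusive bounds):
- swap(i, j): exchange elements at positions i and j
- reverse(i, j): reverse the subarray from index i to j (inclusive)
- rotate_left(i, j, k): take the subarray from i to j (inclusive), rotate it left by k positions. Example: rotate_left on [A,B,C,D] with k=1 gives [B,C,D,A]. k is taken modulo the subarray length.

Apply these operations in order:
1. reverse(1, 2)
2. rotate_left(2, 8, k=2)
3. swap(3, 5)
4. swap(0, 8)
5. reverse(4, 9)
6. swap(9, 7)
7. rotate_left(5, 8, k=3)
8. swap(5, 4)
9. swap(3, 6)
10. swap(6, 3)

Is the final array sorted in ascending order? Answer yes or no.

Answer: no

Derivation:
After 1 (reverse(1, 2)): [B, J, I, D, F, G, A, E, C, H]
After 2 (rotate_left(2, 8, k=2)): [B, J, F, G, A, E, C, I, D, H]
After 3 (swap(3, 5)): [B, J, F, E, A, G, C, I, D, H]
After 4 (swap(0, 8)): [D, J, F, E, A, G, C, I, B, H]
After 5 (reverse(4, 9)): [D, J, F, E, H, B, I, C, G, A]
After 6 (swap(9, 7)): [D, J, F, E, H, B, I, A, G, C]
After 7 (rotate_left(5, 8, k=3)): [D, J, F, E, H, G, B, I, A, C]
After 8 (swap(5, 4)): [D, J, F, E, G, H, B, I, A, C]
After 9 (swap(3, 6)): [D, J, F, B, G, H, E, I, A, C]
After 10 (swap(6, 3)): [D, J, F, E, G, H, B, I, A, C]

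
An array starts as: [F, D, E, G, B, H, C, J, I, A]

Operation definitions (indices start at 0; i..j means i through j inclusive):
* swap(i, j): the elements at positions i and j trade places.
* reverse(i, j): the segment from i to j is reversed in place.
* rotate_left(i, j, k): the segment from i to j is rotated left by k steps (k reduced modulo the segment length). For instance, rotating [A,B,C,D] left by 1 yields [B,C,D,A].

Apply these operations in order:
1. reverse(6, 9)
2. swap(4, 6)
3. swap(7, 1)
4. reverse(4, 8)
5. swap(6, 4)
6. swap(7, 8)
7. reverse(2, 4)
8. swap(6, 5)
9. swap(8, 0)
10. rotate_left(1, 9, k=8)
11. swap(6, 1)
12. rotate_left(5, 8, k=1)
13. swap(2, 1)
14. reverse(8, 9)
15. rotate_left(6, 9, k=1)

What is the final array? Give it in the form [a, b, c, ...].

Answer: [H, I, J, B, G, C, A, F, E, D]

Derivation:
After 1 (reverse(6, 9)): [F, D, E, G, B, H, A, I, J, C]
After 2 (swap(4, 6)): [F, D, E, G, A, H, B, I, J, C]
After 3 (swap(7, 1)): [F, I, E, G, A, H, B, D, J, C]
After 4 (reverse(4, 8)): [F, I, E, G, J, D, B, H, A, C]
After 5 (swap(6, 4)): [F, I, E, G, B, D, J, H, A, C]
After 6 (swap(7, 8)): [F, I, E, G, B, D, J, A, H, C]
After 7 (reverse(2, 4)): [F, I, B, G, E, D, J, A, H, C]
After 8 (swap(6, 5)): [F, I, B, G, E, J, D, A, H, C]
After 9 (swap(8, 0)): [H, I, B, G, E, J, D, A, F, C]
After 10 (rotate_left(1, 9, k=8)): [H, C, I, B, G, E, J, D, A, F]
After 11 (swap(6, 1)): [H, J, I, B, G, E, C, D, A, F]
After 12 (rotate_left(5, 8, k=1)): [H, J, I, B, G, C, D, A, E, F]
After 13 (swap(2, 1)): [H, I, J, B, G, C, D, A, E, F]
After 14 (reverse(8, 9)): [H, I, J, B, G, C, D, A, F, E]
After 15 (rotate_left(6, 9, k=1)): [H, I, J, B, G, C, A, F, E, D]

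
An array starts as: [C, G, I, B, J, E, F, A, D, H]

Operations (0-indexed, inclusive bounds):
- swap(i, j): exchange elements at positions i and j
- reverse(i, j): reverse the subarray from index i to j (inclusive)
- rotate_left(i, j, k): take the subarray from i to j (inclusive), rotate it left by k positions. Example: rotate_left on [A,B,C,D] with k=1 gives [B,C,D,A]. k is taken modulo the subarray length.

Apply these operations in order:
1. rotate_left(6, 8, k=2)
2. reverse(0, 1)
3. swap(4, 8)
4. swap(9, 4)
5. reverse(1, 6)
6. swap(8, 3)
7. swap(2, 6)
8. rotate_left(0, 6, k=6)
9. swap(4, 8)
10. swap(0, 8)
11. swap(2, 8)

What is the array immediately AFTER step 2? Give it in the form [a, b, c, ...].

Answer: [G, C, I, B, J, E, D, F, A, H]

Derivation:
After 1 (rotate_left(6, 8, k=2)): [C, G, I, B, J, E, D, F, A, H]
After 2 (reverse(0, 1)): [G, C, I, B, J, E, D, F, A, H]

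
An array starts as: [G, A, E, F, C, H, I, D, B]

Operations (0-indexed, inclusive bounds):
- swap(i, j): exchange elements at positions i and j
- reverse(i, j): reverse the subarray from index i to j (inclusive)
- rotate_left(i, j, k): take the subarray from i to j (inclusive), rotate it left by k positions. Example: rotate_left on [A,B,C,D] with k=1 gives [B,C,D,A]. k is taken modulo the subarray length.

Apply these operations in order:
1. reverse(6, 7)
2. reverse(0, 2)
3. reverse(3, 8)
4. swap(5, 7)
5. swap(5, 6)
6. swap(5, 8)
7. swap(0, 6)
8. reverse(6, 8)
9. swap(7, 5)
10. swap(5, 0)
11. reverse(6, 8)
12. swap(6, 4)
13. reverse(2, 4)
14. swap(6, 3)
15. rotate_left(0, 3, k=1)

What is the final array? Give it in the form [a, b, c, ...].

Answer: [A, E, I, D, G, C, B, F, H]

Derivation:
After 1 (reverse(6, 7)): [G, A, E, F, C, H, D, I, B]
After 2 (reverse(0, 2)): [E, A, G, F, C, H, D, I, B]
After 3 (reverse(3, 8)): [E, A, G, B, I, D, H, C, F]
After 4 (swap(5, 7)): [E, A, G, B, I, C, H, D, F]
After 5 (swap(5, 6)): [E, A, G, B, I, H, C, D, F]
After 6 (swap(5, 8)): [E, A, G, B, I, F, C, D, H]
After 7 (swap(0, 6)): [C, A, G, B, I, F, E, D, H]
After 8 (reverse(6, 8)): [C, A, G, B, I, F, H, D, E]
After 9 (swap(7, 5)): [C, A, G, B, I, D, H, F, E]
After 10 (swap(5, 0)): [D, A, G, B, I, C, H, F, E]
After 11 (reverse(6, 8)): [D, A, G, B, I, C, E, F, H]
After 12 (swap(6, 4)): [D, A, G, B, E, C, I, F, H]
After 13 (reverse(2, 4)): [D, A, E, B, G, C, I, F, H]
After 14 (swap(6, 3)): [D, A, E, I, G, C, B, F, H]
After 15 (rotate_left(0, 3, k=1)): [A, E, I, D, G, C, B, F, H]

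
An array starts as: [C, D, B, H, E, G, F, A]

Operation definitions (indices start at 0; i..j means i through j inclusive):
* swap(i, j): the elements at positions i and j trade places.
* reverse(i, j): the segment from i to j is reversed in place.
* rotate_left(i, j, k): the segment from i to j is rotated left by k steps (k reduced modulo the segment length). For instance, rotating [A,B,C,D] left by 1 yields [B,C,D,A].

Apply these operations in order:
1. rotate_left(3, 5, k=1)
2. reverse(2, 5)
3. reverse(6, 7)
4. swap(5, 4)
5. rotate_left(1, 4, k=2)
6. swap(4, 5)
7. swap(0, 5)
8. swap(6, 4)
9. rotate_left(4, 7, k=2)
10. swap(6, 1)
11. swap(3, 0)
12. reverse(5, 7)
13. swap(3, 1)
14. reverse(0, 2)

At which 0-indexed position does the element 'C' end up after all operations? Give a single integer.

After 1 (rotate_left(3, 5, k=1)): [C, D, B, E, G, H, F, A]
After 2 (reverse(2, 5)): [C, D, H, G, E, B, F, A]
After 3 (reverse(6, 7)): [C, D, H, G, E, B, A, F]
After 4 (swap(5, 4)): [C, D, H, G, B, E, A, F]
After 5 (rotate_left(1, 4, k=2)): [C, G, B, D, H, E, A, F]
After 6 (swap(4, 5)): [C, G, B, D, E, H, A, F]
After 7 (swap(0, 5)): [H, G, B, D, E, C, A, F]
After 8 (swap(6, 4)): [H, G, B, D, A, C, E, F]
After 9 (rotate_left(4, 7, k=2)): [H, G, B, D, E, F, A, C]
After 10 (swap(6, 1)): [H, A, B, D, E, F, G, C]
After 11 (swap(3, 0)): [D, A, B, H, E, F, G, C]
After 12 (reverse(5, 7)): [D, A, B, H, E, C, G, F]
After 13 (swap(3, 1)): [D, H, B, A, E, C, G, F]
After 14 (reverse(0, 2)): [B, H, D, A, E, C, G, F]

Answer: 5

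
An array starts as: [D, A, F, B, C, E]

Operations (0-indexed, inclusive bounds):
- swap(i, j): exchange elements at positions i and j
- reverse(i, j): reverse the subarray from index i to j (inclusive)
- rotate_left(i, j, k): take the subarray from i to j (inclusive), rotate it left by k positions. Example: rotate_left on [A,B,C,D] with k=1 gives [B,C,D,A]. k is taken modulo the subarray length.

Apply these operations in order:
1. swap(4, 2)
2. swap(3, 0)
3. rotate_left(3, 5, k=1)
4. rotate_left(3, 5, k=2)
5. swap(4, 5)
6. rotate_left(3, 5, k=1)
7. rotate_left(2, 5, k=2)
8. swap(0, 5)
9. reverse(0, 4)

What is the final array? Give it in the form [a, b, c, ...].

After 1 (swap(4, 2)): [D, A, C, B, F, E]
After 2 (swap(3, 0)): [B, A, C, D, F, E]
After 3 (rotate_left(3, 5, k=1)): [B, A, C, F, E, D]
After 4 (rotate_left(3, 5, k=2)): [B, A, C, D, F, E]
After 5 (swap(4, 5)): [B, A, C, D, E, F]
After 6 (rotate_left(3, 5, k=1)): [B, A, C, E, F, D]
After 7 (rotate_left(2, 5, k=2)): [B, A, F, D, C, E]
After 8 (swap(0, 5)): [E, A, F, D, C, B]
After 9 (reverse(0, 4)): [C, D, F, A, E, B]

Answer: [C, D, F, A, E, B]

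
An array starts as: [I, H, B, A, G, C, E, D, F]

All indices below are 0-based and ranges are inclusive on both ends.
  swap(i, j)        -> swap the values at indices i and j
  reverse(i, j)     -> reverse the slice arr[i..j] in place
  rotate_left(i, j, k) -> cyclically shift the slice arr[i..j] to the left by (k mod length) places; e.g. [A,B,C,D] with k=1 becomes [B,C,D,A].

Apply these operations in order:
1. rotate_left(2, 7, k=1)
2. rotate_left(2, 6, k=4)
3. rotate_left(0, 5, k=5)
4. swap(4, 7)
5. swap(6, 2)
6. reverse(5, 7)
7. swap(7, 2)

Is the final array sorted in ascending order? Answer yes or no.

After 1 (rotate_left(2, 7, k=1)): [I, H, A, G, C, E, D, B, F]
After 2 (rotate_left(2, 6, k=4)): [I, H, D, A, G, C, E, B, F]
After 3 (rotate_left(0, 5, k=5)): [C, I, H, D, A, G, E, B, F]
After 4 (swap(4, 7)): [C, I, H, D, B, G, E, A, F]
After 5 (swap(6, 2)): [C, I, E, D, B, G, H, A, F]
After 6 (reverse(5, 7)): [C, I, E, D, B, A, H, G, F]
After 7 (swap(7, 2)): [C, I, G, D, B, A, H, E, F]

Answer: no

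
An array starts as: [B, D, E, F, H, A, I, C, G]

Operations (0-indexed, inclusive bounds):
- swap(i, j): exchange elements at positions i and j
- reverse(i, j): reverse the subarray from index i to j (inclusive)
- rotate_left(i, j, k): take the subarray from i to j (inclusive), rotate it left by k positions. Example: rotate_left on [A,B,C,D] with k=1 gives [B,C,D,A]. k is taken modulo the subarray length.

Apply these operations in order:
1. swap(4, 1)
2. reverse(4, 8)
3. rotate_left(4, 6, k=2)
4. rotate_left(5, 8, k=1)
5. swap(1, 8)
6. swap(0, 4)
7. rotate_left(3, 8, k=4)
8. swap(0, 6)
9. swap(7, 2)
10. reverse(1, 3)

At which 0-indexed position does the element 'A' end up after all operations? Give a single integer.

After 1 (swap(4, 1)): [B, H, E, F, D, A, I, C, G]
After 2 (reverse(4, 8)): [B, H, E, F, G, C, I, A, D]
After 3 (rotate_left(4, 6, k=2)): [B, H, E, F, I, G, C, A, D]
After 4 (rotate_left(5, 8, k=1)): [B, H, E, F, I, C, A, D, G]
After 5 (swap(1, 8)): [B, G, E, F, I, C, A, D, H]
After 6 (swap(0, 4)): [I, G, E, F, B, C, A, D, H]
After 7 (rotate_left(3, 8, k=4)): [I, G, E, D, H, F, B, C, A]
After 8 (swap(0, 6)): [B, G, E, D, H, F, I, C, A]
After 9 (swap(7, 2)): [B, G, C, D, H, F, I, E, A]
After 10 (reverse(1, 3)): [B, D, C, G, H, F, I, E, A]

Answer: 8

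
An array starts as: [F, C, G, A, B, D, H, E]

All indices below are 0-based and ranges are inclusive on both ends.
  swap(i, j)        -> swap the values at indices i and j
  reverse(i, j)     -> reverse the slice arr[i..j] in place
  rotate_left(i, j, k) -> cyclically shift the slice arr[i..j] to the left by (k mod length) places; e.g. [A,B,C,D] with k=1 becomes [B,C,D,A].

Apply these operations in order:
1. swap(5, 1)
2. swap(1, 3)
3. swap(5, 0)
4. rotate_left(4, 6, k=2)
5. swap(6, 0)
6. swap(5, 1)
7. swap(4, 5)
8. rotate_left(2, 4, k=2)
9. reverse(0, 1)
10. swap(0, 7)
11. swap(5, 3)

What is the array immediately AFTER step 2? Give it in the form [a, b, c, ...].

Answer: [F, A, G, D, B, C, H, E]

Derivation:
After 1 (swap(5, 1)): [F, D, G, A, B, C, H, E]
After 2 (swap(1, 3)): [F, A, G, D, B, C, H, E]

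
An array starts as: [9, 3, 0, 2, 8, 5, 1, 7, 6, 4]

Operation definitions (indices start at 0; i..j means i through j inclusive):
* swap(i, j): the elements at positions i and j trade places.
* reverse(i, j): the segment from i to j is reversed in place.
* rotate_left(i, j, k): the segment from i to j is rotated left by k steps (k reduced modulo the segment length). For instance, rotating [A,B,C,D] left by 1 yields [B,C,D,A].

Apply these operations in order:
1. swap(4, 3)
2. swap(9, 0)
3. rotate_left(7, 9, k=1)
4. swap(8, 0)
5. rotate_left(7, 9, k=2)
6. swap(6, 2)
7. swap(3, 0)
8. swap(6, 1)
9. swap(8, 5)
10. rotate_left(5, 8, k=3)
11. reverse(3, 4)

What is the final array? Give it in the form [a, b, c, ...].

Answer: [8, 0, 1, 2, 9, 5, 6, 3, 7, 4]

Derivation:
After 1 (swap(4, 3)): [9, 3, 0, 8, 2, 5, 1, 7, 6, 4]
After 2 (swap(9, 0)): [4, 3, 0, 8, 2, 5, 1, 7, 6, 9]
After 3 (rotate_left(7, 9, k=1)): [4, 3, 0, 8, 2, 5, 1, 6, 9, 7]
After 4 (swap(8, 0)): [9, 3, 0, 8, 2, 5, 1, 6, 4, 7]
After 5 (rotate_left(7, 9, k=2)): [9, 3, 0, 8, 2, 5, 1, 7, 6, 4]
After 6 (swap(6, 2)): [9, 3, 1, 8, 2, 5, 0, 7, 6, 4]
After 7 (swap(3, 0)): [8, 3, 1, 9, 2, 5, 0, 7, 6, 4]
After 8 (swap(6, 1)): [8, 0, 1, 9, 2, 5, 3, 7, 6, 4]
After 9 (swap(8, 5)): [8, 0, 1, 9, 2, 6, 3, 7, 5, 4]
After 10 (rotate_left(5, 8, k=3)): [8, 0, 1, 9, 2, 5, 6, 3, 7, 4]
After 11 (reverse(3, 4)): [8, 0, 1, 2, 9, 5, 6, 3, 7, 4]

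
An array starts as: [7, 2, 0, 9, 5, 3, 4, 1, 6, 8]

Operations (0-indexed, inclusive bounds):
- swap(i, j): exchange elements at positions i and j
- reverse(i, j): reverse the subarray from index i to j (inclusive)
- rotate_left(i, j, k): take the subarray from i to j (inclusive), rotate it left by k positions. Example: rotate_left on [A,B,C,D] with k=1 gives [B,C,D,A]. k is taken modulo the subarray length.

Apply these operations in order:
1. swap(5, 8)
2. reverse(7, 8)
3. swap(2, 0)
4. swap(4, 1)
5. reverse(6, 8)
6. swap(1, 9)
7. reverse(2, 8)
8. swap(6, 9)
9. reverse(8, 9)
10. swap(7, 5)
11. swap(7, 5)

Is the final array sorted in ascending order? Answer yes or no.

Answer: no

Derivation:
After 1 (swap(5, 8)): [7, 2, 0, 9, 5, 6, 4, 1, 3, 8]
After 2 (reverse(7, 8)): [7, 2, 0, 9, 5, 6, 4, 3, 1, 8]
After 3 (swap(2, 0)): [0, 2, 7, 9, 5, 6, 4, 3, 1, 8]
After 4 (swap(4, 1)): [0, 5, 7, 9, 2, 6, 4, 3, 1, 8]
After 5 (reverse(6, 8)): [0, 5, 7, 9, 2, 6, 1, 3, 4, 8]
After 6 (swap(1, 9)): [0, 8, 7, 9, 2, 6, 1, 3, 4, 5]
After 7 (reverse(2, 8)): [0, 8, 4, 3, 1, 6, 2, 9, 7, 5]
After 8 (swap(6, 9)): [0, 8, 4, 3, 1, 6, 5, 9, 7, 2]
After 9 (reverse(8, 9)): [0, 8, 4, 3, 1, 6, 5, 9, 2, 7]
After 10 (swap(7, 5)): [0, 8, 4, 3, 1, 9, 5, 6, 2, 7]
After 11 (swap(7, 5)): [0, 8, 4, 3, 1, 6, 5, 9, 2, 7]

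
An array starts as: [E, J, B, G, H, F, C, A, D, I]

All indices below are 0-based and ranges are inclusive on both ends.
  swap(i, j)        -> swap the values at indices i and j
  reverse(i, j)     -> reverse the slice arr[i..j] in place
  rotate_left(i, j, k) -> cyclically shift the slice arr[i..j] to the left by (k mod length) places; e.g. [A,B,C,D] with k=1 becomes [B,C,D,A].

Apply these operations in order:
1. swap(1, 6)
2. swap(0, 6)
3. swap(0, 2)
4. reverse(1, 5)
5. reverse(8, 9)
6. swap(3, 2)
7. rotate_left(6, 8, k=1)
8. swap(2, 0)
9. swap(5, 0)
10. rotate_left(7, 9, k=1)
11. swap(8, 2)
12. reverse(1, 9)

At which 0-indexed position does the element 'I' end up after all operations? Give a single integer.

Answer: 1

Derivation:
After 1 (swap(1, 6)): [E, C, B, G, H, F, J, A, D, I]
After 2 (swap(0, 6)): [J, C, B, G, H, F, E, A, D, I]
After 3 (swap(0, 2)): [B, C, J, G, H, F, E, A, D, I]
After 4 (reverse(1, 5)): [B, F, H, G, J, C, E, A, D, I]
After 5 (reverse(8, 9)): [B, F, H, G, J, C, E, A, I, D]
After 6 (swap(3, 2)): [B, F, G, H, J, C, E, A, I, D]
After 7 (rotate_left(6, 8, k=1)): [B, F, G, H, J, C, A, I, E, D]
After 8 (swap(2, 0)): [G, F, B, H, J, C, A, I, E, D]
After 9 (swap(5, 0)): [C, F, B, H, J, G, A, I, E, D]
After 10 (rotate_left(7, 9, k=1)): [C, F, B, H, J, G, A, E, D, I]
After 11 (swap(8, 2)): [C, F, D, H, J, G, A, E, B, I]
After 12 (reverse(1, 9)): [C, I, B, E, A, G, J, H, D, F]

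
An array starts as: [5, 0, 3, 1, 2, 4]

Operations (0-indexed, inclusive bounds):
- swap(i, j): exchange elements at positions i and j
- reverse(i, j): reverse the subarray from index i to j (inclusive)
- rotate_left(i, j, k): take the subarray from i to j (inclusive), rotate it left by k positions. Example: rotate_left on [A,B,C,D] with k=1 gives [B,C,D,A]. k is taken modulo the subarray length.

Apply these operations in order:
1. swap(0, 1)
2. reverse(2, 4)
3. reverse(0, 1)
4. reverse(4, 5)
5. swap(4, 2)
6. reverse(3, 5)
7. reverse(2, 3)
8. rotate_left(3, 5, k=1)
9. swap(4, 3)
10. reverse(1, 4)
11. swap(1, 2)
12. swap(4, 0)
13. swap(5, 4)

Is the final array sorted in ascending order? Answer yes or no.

After 1 (swap(0, 1)): [0, 5, 3, 1, 2, 4]
After 2 (reverse(2, 4)): [0, 5, 2, 1, 3, 4]
After 3 (reverse(0, 1)): [5, 0, 2, 1, 3, 4]
After 4 (reverse(4, 5)): [5, 0, 2, 1, 4, 3]
After 5 (swap(4, 2)): [5, 0, 4, 1, 2, 3]
After 6 (reverse(3, 5)): [5, 0, 4, 3, 2, 1]
After 7 (reverse(2, 3)): [5, 0, 3, 4, 2, 1]
After 8 (rotate_left(3, 5, k=1)): [5, 0, 3, 2, 1, 4]
After 9 (swap(4, 3)): [5, 0, 3, 1, 2, 4]
After 10 (reverse(1, 4)): [5, 2, 1, 3, 0, 4]
After 11 (swap(1, 2)): [5, 1, 2, 3, 0, 4]
After 12 (swap(4, 0)): [0, 1, 2, 3, 5, 4]
After 13 (swap(5, 4)): [0, 1, 2, 3, 4, 5]

Answer: yes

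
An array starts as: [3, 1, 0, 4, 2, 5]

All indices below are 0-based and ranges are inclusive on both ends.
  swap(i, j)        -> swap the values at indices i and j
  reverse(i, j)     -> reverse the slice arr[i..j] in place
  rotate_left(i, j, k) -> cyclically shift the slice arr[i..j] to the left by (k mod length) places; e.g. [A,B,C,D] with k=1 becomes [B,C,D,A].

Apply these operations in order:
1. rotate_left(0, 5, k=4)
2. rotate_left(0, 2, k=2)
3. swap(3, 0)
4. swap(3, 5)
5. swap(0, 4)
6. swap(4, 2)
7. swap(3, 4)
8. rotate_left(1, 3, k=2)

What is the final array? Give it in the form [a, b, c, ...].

After 1 (rotate_left(0, 5, k=4)): [2, 5, 3, 1, 0, 4]
After 2 (rotate_left(0, 2, k=2)): [3, 2, 5, 1, 0, 4]
After 3 (swap(3, 0)): [1, 2, 5, 3, 0, 4]
After 4 (swap(3, 5)): [1, 2, 5, 4, 0, 3]
After 5 (swap(0, 4)): [0, 2, 5, 4, 1, 3]
After 6 (swap(4, 2)): [0, 2, 1, 4, 5, 3]
After 7 (swap(3, 4)): [0, 2, 1, 5, 4, 3]
After 8 (rotate_left(1, 3, k=2)): [0, 5, 2, 1, 4, 3]

Answer: [0, 5, 2, 1, 4, 3]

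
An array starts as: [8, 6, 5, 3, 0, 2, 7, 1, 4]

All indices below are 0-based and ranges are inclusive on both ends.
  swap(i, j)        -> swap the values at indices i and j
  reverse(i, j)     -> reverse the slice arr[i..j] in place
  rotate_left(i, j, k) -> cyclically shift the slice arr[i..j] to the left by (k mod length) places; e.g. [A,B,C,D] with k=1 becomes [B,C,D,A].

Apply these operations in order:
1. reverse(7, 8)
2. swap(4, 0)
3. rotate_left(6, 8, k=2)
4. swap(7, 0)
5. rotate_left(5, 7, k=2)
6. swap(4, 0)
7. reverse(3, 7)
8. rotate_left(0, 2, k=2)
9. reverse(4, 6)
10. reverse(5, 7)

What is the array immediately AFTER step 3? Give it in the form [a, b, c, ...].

Answer: [0, 6, 5, 3, 8, 2, 1, 7, 4]

Derivation:
After 1 (reverse(7, 8)): [8, 6, 5, 3, 0, 2, 7, 4, 1]
After 2 (swap(4, 0)): [0, 6, 5, 3, 8, 2, 7, 4, 1]
After 3 (rotate_left(6, 8, k=2)): [0, 6, 5, 3, 8, 2, 1, 7, 4]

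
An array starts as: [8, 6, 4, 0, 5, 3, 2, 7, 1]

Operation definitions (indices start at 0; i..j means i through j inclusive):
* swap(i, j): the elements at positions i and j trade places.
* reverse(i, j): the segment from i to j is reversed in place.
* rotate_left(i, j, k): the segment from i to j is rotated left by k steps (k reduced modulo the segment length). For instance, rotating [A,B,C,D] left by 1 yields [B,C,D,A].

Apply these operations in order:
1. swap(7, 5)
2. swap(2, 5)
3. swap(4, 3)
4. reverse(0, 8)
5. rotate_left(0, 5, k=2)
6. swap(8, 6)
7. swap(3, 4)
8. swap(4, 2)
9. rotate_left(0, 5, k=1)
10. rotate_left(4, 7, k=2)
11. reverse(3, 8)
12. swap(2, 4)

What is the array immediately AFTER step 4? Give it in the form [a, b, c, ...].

After 1 (swap(7, 5)): [8, 6, 4, 0, 5, 7, 2, 3, 1]
After 2 (swap(2, 5)): [8, 6, 7, 0, 5, 4, 2, 3, 1]
After 3 (swap(4, 3)): [8, 6, 7, 5, 0, 4, 2, 3, 1]
After 4 (reverse(0, 8)): [1, 3, 2, 4, 0, 5, 7, 6, 8]

Answer: [1, 3, 2, 4, 0, 5, 7, 6, 8]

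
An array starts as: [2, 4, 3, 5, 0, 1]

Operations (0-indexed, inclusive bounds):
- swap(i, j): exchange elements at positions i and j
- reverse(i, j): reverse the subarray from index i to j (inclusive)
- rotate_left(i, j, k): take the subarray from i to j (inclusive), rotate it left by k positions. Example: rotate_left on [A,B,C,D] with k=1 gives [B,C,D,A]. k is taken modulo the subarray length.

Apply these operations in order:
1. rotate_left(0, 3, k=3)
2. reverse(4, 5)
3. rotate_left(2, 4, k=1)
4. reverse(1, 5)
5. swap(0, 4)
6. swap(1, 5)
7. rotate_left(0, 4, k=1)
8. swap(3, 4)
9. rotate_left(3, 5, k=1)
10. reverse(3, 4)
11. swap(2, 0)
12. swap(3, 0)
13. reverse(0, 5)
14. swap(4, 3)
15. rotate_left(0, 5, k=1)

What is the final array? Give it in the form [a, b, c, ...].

Answer: [5, 1, 4, 2, 0, 3]

Derivation:
After 1 (rotate_left(0, 3, k=3)): [5, 2, 4, 3, 0, 1]
After 2 (reverse(4, 5)): [5, 2, 4, 3, 1, 0]
After 3 (rotate_left(2, 4, k=1)): [5, 2, 3, 1, 4, 0]
After 4 (reverse(1, 5)): [5, 0, 4, 1, 3, 2]
After 5 (swap(0, 4)): [3, 0, 4, 1, 5, 2]
After 6 (swap(1, 5)): [3, 2, 4, 1, 5, 0]
After 7 (rotate_left(0, 4, k=1)): [2, 4, 1, 5, 3, 0]
After 8 (swap(3, 4)): [2, 4, 1, 3, 5, 0]
After 9 (rotate_left(3, 5, k=1)): [2, 4, 1, 5, 0, 3]
After 10 (reverse(3, 4)): [2, 4, 1, 0, 5, 3]
After 11 (swap(2, 0)): [1, 4, 2, 0, 5, 3]
After 12 (swap(3, 0)): [0, 4, 2, 1, 5, 3]
After 13 (reverse(0, 5)): [3, 5, 1, 2, 4, 0]
After 14 (swap(4, 3)): [3, 5, 1, 4, 2, 0]
After 15 (rotate_left(0, 5, k=1)): [5, 1, 4, 2, 0, 3]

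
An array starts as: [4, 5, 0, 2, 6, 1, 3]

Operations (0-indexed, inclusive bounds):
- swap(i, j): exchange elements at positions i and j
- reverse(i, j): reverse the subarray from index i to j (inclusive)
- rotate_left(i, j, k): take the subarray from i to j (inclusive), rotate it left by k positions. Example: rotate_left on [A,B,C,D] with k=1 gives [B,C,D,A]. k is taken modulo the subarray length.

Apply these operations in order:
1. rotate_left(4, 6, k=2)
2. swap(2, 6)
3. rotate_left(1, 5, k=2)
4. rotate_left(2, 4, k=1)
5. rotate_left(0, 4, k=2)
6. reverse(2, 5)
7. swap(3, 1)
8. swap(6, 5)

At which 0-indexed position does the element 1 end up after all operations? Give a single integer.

Answer: 2

Derivation:
After 1 (rotate_left(4, 6, k=2)): [4, 5, 0, 2, 3, 6, 1]
After 2 (swap(2, 6)): [4, 5, 1, 2, 3, 6, 0]
After 3 (rotate_left(1, 5, k=2)): [4, 2, 3, 6, 5, 1, 0]
After 4 (rotate_left(2, 4, k=1)): [4, 2, 6, 5, 3, 1, 0]
After 5 (rotate_left(0, 4, k=2)): [6, 5, 3, 4, 2, 1, 0]
After 6 (reverse(2, 5)): [6, 5, 1, 2, 4, 3, 0]
After 7 (swap(3, 1)): [6, 2, 1, 5, 4, 3, 0]
After 8 (swap(6, 5)): [6, 2, 1, 5, 4, 0, 3]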